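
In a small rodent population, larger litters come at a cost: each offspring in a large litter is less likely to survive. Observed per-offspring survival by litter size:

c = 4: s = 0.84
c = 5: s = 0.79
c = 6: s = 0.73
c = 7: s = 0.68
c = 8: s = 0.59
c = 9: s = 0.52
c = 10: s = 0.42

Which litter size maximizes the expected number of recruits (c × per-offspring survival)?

Expected recruits = c × s(c):
  c=4: 4 × 0.84 = 3.360
  c=5: 5 × 0.79 = 3.950
  c=6: 6 × 0.73 = 4.380
  c=7: 7 × 0.68 = 4.760
  c=8: 8 × 0.59 = 4.720
  c=9: 9 × 0.52 = 4.680
  c=10: 10 × 0.42 = 4.200
Maximum at c = 7 (4.760 recruits).

7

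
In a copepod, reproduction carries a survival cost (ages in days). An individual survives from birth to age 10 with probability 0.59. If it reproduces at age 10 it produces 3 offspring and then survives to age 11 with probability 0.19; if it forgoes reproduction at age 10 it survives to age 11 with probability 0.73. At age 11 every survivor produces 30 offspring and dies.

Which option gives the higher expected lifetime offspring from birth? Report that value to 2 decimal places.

breed at age 10: R₀ = 0.59 × (3 + 0.19 × 30) = 0.59 × 8.7000 = 5.1330
delay to age 11: R₀ = 0.59 × (0.73 × 30) = 0.59 × 21.9000 = 12.9210
Higher: delay to age 11 (12.9210).

12.92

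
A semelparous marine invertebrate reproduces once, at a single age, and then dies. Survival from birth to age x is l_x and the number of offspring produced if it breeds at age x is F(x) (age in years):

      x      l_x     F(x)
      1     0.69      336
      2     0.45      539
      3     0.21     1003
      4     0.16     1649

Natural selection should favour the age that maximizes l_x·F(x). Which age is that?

Expected offspring if breeding at age x = l_x × F(x):
  age 1: 0.69 × 336 = 231.840
  age 2: 0.45 × 539 = 242.550
  age 3: 0.21 × 1003 = 210.630
  age 4: 0.16 × 1649 = 263.840
Maximum at age 4 (263.840).

4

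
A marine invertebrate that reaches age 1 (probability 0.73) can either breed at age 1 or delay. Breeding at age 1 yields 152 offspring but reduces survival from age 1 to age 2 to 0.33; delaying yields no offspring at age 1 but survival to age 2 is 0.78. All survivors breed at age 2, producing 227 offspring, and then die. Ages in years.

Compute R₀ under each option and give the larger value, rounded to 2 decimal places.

165.64

breed at age 1: R₀ = 0.73 × (152 + 0.33 × 227) = 0.73 × 226.9100 = 165.6443
delay to age 2: R₀ = 0.73 × (0.78 × 227) = 0.73 × 177.0600 = 129.2538
Higher: breed at age 1 (165.6443).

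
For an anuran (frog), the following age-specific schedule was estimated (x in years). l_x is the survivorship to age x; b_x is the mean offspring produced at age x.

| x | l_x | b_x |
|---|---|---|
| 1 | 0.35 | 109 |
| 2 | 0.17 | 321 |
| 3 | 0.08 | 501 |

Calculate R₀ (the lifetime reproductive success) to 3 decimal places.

132.800

R₀ = Σ l_x b_x:
  age 1: 0.35 × 109 = 38.1500
  age 2: 0.17 × 321 = 54.5700
  age 3: 0.08 × 501 = 40.0800
R₀ = 38.1500 + 54.5700 + 40.0800 = 132.8000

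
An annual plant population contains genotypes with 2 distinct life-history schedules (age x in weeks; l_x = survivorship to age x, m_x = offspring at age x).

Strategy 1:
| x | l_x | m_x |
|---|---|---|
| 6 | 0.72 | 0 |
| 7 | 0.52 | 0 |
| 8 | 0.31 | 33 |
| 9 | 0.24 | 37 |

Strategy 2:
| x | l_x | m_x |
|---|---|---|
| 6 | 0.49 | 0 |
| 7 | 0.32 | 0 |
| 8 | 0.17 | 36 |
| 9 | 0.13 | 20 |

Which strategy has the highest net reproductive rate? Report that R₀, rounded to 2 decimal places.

19.11

Strategy 1: R₀ = 0.72×0 + 0.52×0 + 0.31×33 + 0.24×37 = 19.1100
Strategy 2: R₀ = 0.49×0 + 0.32×0 + 0.17×36 + 0.13×20 = 8.7200
Highest R₀: strategy 1 with 19.1100.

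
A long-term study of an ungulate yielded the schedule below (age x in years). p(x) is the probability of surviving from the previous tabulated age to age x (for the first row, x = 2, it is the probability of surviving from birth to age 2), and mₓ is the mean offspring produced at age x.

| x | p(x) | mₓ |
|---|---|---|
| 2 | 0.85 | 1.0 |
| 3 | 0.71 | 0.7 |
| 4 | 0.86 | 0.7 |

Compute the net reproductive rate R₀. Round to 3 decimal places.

Survivorship from birth: l_x = p_2·p_3·…·p_x.
  l_2 = 0.85000
  l_3 = 0.60350
  l_4 = 0.51901
R₀ = Σ l_x mₓ:
  age 2: 0.85000 × 1.0 = 0.8500
  age 3: 0.60350 × 0.7 = 0.4224
  age 4: 0.51901 × 0.7 = 0.3633
R₀ = 0.8500 + 0.4224 + 0.3633 = 1.6358

1.636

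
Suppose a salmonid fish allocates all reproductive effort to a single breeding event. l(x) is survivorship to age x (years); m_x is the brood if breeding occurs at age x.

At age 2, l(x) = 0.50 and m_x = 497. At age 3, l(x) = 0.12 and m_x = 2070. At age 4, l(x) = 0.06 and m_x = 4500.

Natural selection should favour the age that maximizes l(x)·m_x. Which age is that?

Expected offspring if breeding at age x = l(x) × m_x:
  age 2: 0.50 × 497 = 248.500
  age 3: 0.12 × 2070 = 248.400
  age 4: 0.06 × 4500 = 270.000
Maximum at age 4 (270.000).

4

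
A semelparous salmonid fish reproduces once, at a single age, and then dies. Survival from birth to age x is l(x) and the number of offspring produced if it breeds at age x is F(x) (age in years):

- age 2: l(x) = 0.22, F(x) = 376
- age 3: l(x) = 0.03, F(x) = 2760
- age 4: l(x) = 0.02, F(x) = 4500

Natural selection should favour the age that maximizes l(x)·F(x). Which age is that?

4

Expected offspring if breeding at age x = l(x) × F(x):
  age 2: 0.22 × 376 = 82.720
  age 3: 0.03 × 2760 = 82.800
  age 4: 0.02 × 4500 = 90.000
Maximum at age 4 (90.000).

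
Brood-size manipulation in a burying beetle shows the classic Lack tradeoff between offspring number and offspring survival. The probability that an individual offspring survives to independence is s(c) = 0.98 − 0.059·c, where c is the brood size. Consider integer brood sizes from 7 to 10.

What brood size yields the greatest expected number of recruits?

8

Expected recruits = c × s(c):
  c=7: 7 × 0.567 = 3.969
  c=8: 8 × 0.508 = 4.064
  c=9: 9 × 0.449 = 4.041
  c=10: 10 × 0.390 = 3.900
Maximum at c = 8 (4.064 recruits).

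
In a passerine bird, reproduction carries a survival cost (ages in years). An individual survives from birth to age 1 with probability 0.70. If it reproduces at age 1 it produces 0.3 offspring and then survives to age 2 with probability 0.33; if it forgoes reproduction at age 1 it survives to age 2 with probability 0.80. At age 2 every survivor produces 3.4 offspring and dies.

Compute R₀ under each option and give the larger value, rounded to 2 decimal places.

1.90

breed at age 1: R₀ = 0.70 × (0.3 + 0.33 × 3.4) = 0.70 × 1.4220 = 0.9954
delay to age 2: R₀ = 0.70 × (0.80 × 3.4) = 0.70 × 2.7200 = 1.9040
Higher: delay to age 2 (1.9040).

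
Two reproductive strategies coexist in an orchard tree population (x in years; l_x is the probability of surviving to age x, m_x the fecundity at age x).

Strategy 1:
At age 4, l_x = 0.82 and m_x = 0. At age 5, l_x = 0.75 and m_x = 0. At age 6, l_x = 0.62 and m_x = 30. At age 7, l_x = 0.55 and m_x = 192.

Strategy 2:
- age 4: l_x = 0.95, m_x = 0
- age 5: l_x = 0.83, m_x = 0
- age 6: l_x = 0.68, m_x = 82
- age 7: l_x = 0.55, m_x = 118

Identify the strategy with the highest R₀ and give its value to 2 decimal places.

124.20

Strategy 1: R₀ = 0.82×0 + 0.75×0 + 0.62×30 + 0.55×192 = 124.2000
Strategy 2: R₀ = 0.95×0 + 0.83×0 + 0.68×82 + 0.55×118 = 120.6600
Highest R₀: strategy 1 with 124.2000.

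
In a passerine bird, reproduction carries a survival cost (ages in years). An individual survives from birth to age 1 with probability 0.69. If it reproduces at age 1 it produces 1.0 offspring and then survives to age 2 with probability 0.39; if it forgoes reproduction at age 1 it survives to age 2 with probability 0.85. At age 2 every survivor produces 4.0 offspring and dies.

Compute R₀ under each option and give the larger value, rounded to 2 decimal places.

2.35

breed at age 1: R₀ = 0.69 × (1.0 + 0.39 × 4.0) = 0.69 × 2.5600 = 1.7664
delay to age 2: R₀ = 0.69 × (0.85 × 4.0) = 0.69 × 3.4000 = 2.3460
Higher: delay to age 2 (2.3460).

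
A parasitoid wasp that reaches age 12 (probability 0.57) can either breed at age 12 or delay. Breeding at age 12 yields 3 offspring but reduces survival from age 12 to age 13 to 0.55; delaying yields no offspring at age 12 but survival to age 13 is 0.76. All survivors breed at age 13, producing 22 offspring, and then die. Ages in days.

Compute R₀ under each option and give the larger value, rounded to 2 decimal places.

9.53

breed at age 12: R₀ = 0.57 × (3 + 0.55 × 22) = 0.57 × 15.1000 = 8.6070
delay to age 13: R₀ = 0.57 × (0.76 × 22) = 0.57 × 16.7200 = 9.5304
Higher: delay to age 13 (9.5304).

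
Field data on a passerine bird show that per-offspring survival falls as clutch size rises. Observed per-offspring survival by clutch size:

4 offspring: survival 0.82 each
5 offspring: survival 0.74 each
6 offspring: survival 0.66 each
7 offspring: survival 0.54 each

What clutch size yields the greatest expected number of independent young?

6

Expected independent young = c × s(c):
  c=4: 4 × 0.82 = 3.280
  c=5: 5 × 0.74 = 3.700
  c=6: 6 × 0.66 = 3.960
  c=7: 7 × 0.54 = 3.780
Maximum at c = 6 (3.960 independent young).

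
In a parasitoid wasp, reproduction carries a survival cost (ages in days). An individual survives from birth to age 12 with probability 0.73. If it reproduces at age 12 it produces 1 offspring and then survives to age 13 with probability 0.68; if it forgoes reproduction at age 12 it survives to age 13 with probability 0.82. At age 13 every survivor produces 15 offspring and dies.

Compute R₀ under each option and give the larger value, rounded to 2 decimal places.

breed at age 12: R₀ = 0.73 × (1 + 0.68 × 15) = 0.73 × 11.2000 = 8.1760
delay to age 13: R₀ = 0.73 × (0.82 × 15) = 0.73 × 12.3000 = 8.9790
Higher: delay to age 13 (8.9790).

8.98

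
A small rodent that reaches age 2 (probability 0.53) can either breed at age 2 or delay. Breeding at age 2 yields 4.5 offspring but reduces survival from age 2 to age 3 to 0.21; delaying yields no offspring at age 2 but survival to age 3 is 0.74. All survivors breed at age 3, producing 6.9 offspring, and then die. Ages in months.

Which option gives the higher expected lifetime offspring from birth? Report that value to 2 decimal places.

3.15

breed at age 2: R₀ = 0.53 × (4.5 + 0.21 × 6.9) = 0.53 × 5.9490 = 3.1530
delay to age 3: R₀ = 0.53 × (0.74 × 6.9) = 0.53 × 5.1060 = 2.7062
Higher: breed at age 2 (3.1530).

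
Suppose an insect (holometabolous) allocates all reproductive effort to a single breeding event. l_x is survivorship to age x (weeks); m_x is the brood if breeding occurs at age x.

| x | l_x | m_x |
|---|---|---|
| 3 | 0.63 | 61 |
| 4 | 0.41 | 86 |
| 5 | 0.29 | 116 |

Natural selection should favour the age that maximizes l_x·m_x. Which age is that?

Expected offspring if breeding at age x = l_x × m_x:
  age 3: 0.63 × 61 = 38.430
  age 4: 0.41 × 86 = 35.260
  age 5: 0.29 × 116 = 33.640
Maximum at age 3 (38.430).

3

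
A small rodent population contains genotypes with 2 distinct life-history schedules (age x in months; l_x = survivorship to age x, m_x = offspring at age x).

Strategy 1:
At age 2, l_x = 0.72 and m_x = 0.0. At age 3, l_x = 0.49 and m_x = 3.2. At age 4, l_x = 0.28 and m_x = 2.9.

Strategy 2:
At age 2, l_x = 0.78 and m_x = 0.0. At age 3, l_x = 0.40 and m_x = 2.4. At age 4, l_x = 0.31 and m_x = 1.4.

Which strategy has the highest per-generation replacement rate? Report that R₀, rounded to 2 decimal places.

2.38

Strategy 1: R₀ = 0.72×0.0 + 0.49×3.2 + 0.28×2.9 = 2.3800
Strategy 2: R₀ = 0.78×0.0 + 0.40×2.4 + 0.31×1.4 = 1.3940
Highest R₀: strategy 1 with 2.3800.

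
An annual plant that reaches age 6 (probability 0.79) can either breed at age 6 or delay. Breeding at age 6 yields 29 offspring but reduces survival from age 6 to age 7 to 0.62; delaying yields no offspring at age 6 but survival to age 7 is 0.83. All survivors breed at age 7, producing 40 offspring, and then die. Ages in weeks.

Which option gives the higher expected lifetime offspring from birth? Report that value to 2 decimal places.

42.50

breed at age 6: R₀ = 0.79 × (29 + 0.62 × 40) = 0.79 × 53.8000 = 42.5020
delay to age 7: R₀ = 0.79 × (0.83 × 40) = 0.79 × 33.2000 = 26.2280
Higher: breed at age 6 (42.5020).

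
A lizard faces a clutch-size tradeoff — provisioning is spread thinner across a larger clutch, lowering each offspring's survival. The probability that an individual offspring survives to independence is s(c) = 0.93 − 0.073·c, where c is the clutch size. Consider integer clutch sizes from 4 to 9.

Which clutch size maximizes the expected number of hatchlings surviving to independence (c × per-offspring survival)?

Expected hatchlings surviving to independence = c × s(c):
  c=4: 4 × 0.638 = 2.552
  c=5: 5 × 0.565 = 2.825
  c=6: 6 × 0.492 = 2.952
  c=7: 7 × 0.419 = 2.933
  c=8: 8 × 0.346 = 2.768
  c=9: 9 × 0.273 = 2.457
Maximum at c = 6 (2.952 hatchlings surviving to independence).

6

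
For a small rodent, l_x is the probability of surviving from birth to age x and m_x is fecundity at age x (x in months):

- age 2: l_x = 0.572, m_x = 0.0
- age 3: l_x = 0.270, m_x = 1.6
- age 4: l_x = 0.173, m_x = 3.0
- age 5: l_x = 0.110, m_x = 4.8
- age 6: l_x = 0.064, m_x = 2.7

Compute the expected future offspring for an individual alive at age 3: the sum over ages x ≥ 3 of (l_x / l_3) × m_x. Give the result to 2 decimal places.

l_3 = 0.270. Conditional survival from age 3 to x is l_x / l_3.
  x=3: (0.270/0.270) × 1.6 = 1.6000
  x=4: (0.173/0.270) × 3.0 = 1.9222
  x=5: (0.110/0.270) × 4.8 = 1.9556
  x=6: (0.064/0.270) × 2.7 = 0.6400
Sum = 1.6000 + 1.9222 + 1.9556 + 0.6400 = 6.1178

6.12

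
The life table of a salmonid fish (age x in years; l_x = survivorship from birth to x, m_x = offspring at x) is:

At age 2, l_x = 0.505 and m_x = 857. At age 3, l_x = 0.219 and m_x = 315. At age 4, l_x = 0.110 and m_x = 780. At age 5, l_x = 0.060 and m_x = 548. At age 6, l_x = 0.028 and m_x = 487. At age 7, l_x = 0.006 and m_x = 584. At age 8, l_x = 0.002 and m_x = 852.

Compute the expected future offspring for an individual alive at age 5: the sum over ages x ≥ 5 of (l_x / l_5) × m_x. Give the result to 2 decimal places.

862.07

l_5 = 0.060. Conditional survival from age 5 to x is l_x / l_5.
  x=5: (0.060/0.060) × 548 = 548.0000
  x=6: (0.028/0.060) × 487 = 227.2667
  x=7: (0.006/0.060) × 584 = 58.4000
  x=8: (0.002/0.060) × 852 = 28.4000
Sum = 548.0000 + 227.2667 + 58.4000 + 28.4000 = 862.0667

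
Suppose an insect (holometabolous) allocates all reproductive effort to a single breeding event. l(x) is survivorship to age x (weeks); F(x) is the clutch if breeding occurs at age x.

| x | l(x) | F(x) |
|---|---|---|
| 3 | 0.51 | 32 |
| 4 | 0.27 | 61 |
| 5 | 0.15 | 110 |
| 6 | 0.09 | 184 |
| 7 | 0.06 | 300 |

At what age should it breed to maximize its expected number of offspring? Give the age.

7

Expected offspring if breeding at age x = l(x) × F(x):
  age 3: 0.51 × 32 = 16.320
  age 4: 0.27 × 61 = 16.470
  age 5: 0.15 × 110 = 16.500
  age 6: 0.09 × 184 = 16.560
  age 7: 0.06 × 300 = 18.000
Maximum at age 7 (18.000).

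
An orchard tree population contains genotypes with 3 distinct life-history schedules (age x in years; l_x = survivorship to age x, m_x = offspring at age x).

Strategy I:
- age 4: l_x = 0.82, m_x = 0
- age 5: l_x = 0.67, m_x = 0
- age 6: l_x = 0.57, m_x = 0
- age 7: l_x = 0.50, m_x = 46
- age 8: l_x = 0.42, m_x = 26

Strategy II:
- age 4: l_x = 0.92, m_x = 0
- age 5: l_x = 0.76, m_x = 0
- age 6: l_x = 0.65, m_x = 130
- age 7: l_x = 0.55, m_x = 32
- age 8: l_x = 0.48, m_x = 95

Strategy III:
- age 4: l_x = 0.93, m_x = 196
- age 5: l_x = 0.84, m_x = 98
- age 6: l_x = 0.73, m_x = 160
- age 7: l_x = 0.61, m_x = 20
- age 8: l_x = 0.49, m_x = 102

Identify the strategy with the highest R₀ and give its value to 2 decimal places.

443.58

Strategy I: R₀ = 0.82×0 + 0.67×0 + 0.57×0 + 0.50×46 + 0.42×26 = 33.9200
Strategy II: R₀ = 0.92×0 + 0.76×0 + 0.65×130 + 0.55×32 + 0.48×95 = 147.7000
Strategy III: R₀ = 0.93×196 + 0.84×98 + 0.73×160 + 0.61×20 + 0.49×102 = 443.5800
Highest R₀: strategy III with 443.5800.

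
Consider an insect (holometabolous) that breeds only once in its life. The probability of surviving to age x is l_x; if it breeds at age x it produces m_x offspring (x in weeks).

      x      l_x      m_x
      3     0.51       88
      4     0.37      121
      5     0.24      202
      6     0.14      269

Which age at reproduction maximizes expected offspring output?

Expected offspring if breeding at age x = l_x × m_x:
  age 3: 0.51 × 88 = 44.880
  age 4: 0.37 × 121 = 44.770
  age 5: 0.24 × 202 = 48.480
  age 6: 0.14 × 269 = 37.660
Maximum at age 5 (48.480).

5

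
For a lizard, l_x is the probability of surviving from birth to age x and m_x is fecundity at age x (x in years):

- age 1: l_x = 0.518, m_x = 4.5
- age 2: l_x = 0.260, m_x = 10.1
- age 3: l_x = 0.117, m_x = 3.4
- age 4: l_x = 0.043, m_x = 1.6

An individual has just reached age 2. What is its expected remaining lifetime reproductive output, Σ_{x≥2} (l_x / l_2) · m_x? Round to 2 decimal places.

l_2 = 0.260. Conditional survival from age 2 to x is l_x / l_2.
  x=2: (0.260/0.260) × 10.1 = 10.1000
  x=3: (0.117/0.260) × 3.4 = 1.5300
  x=4: (0.043/0.260) × 1.6 = 0.2646
Sum = 10.1000 + 1.5300 + 0.2646 = 11.8946

11.89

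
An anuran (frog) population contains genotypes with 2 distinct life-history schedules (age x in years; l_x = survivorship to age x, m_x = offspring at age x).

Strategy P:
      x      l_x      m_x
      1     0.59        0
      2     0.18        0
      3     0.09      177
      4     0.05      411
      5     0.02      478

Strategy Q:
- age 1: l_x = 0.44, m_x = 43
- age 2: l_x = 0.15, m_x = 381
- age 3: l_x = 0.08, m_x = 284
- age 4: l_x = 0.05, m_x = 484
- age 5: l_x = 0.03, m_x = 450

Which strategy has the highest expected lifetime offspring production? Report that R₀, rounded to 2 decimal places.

Strategy P: R₀ = 0.59×0 + 0.18×0 + 0.09×177 + 0.05×411 + 0.02×478 = 46.0400
Strategy Q: R₀ = 0.44×43 + 0.15×381 + 0.08×284 + 0.05×484 + 0.03×450 = 136.4900
Highest R₀: strategy Q with 136.4900.

136.49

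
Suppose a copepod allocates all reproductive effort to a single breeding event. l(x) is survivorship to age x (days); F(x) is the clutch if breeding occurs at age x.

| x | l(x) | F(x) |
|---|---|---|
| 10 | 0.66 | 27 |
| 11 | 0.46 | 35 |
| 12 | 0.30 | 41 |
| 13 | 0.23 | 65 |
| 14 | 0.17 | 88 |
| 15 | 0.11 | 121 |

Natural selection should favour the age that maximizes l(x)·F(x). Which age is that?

10

Expected offspring if breeding at age x = l(x) × F(x):
  age 10: 0.66 × 27 = 17.820
  age 11: 0.46 × 35 = 16.100
  age 12: 0.30 × 41 = 12.300
  age 13: 0.23 × 65 = 14.950
  age 14: 0.17 × 88 = 14.960
  age 15: 0.11 × 121 = 13.310
Maximum at age 10 (17.820).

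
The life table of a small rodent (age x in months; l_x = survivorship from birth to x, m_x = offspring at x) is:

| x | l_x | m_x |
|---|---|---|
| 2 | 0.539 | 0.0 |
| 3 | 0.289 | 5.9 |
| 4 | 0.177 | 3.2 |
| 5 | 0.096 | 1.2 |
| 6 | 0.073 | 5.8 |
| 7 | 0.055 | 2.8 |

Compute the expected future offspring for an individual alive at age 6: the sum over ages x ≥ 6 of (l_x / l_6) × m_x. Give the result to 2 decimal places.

l_6 = 0.073. Conditional survival from age 6 to x is l_x / l_6.
  x=6: (0.073/0.073) × 5.8 = 5.8000
  x=7: (0.055/0.073) × 2.8 = 2.1096
Sum = 5.8000 + 2.1096 = 7.9096

7.91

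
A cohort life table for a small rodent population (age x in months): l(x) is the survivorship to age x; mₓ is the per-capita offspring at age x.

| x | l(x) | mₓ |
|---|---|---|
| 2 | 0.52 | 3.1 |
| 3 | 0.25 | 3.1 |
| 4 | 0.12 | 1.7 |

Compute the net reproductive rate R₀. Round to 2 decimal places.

R₀ = Σ l(x) mₓ:
  age 2: 0.52 × 3.1 = 1.6120
  age 3: 0.25 × 3.1 = 0.7750
  age 4: 0.12 × 1.7 = 0.2040
R₀ = 1.6120 + 0.7750 + 0.2040 = 2.5910

2.59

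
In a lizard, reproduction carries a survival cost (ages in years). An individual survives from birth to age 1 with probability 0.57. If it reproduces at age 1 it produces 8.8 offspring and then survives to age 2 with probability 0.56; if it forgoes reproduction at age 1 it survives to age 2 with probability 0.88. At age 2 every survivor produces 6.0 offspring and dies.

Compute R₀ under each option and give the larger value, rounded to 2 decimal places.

6.93

breed at age 1: R₀ = 0.57 × (8.8 + 0.56 × 6.0) = 0.57 × 12.1600 = 6.9312
delay to age 2: R₀ = 0.57 × (0.88 × 6.0) = 0.57 × 5.2800 = 3.0096
Higher: breed at age 1 (6.9312).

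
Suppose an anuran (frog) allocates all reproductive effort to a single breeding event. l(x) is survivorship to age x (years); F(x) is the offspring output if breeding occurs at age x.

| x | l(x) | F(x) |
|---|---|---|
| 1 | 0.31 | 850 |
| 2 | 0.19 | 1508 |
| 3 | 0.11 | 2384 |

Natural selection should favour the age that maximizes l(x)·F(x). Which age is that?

Expected offspring if breeding at age x = l(x) × F(x):
  age 1: 0.31 × 850 = 263.500
  age 2: 0.19 × 1508 = 286.520
  age 3: 0.11 × 2384 = 262.240
Maximum at age 2 (286.520).

2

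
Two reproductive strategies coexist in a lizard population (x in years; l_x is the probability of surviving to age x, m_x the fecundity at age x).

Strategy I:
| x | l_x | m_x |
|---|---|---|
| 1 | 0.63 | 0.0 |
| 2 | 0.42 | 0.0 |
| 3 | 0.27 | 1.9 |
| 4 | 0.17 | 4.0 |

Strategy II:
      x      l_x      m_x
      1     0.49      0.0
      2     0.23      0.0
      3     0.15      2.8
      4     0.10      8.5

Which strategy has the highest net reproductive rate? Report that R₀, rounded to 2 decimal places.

Strategy I: R₀ = 0.63×0.0 + 0.42×0.0 + 0.27×1.9 + 0.17×4.0 = 1.1930
Strategy II: R₀ = 0.49×0.0 + 0.23×0.0 + 0.15×2.8 + 0.10×8.5 = 1.2700
Highest R₀: strategy II with 1.2700.

1.27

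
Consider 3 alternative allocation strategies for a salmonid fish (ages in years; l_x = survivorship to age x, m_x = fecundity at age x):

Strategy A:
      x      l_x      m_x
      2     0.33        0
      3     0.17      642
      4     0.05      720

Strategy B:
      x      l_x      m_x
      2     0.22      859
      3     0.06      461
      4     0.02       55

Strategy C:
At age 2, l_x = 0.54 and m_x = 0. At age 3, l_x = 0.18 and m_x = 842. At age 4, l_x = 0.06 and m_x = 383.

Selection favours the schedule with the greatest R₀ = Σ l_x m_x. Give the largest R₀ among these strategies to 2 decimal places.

217.74

Strategy A: R₀ = 0.33×0 + 0.17×642 + 0.05×720 = 145.1400
Strategy B: R₀ = 0.22×859 + 0.06×461 + 0.02×55 = 217.7400
Strategy C: R₀ = 0.54×0 + 0.18×842 + 0.06×383 = 174.5400
Highest R₀: strategy B with 217.7400.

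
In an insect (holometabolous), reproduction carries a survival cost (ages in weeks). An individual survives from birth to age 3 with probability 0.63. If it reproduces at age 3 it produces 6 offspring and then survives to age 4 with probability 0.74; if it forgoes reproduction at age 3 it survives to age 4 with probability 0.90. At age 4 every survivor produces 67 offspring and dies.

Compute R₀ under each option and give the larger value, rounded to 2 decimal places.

breed at age 3: R₀ = 0.63 × (6 + 0.74 × 67) = 0.63 × 55.5800 = 35.0154
delay to age 4: R₀ = 0.63 × (0.90 × 67) = 0.63 × 60.3000 = 37.9890
Higher: delay to age 4 (37.9890).

37.99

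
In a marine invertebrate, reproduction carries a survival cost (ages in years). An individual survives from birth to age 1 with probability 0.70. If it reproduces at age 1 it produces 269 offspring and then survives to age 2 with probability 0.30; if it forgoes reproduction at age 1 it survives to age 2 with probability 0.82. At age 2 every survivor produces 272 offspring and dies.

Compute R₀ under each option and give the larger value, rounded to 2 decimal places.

245.42

breed at age 1: R₀ = 0.70 × (269 + 0.30 × 272) = 0.70 × 350.6000 = 245.4200
delay to age 2: R₀ = 0.70 × (0.82 × 272) = 0.70 × 223.0400 = 156.1280
Higher: breed at age 1 (245.4200).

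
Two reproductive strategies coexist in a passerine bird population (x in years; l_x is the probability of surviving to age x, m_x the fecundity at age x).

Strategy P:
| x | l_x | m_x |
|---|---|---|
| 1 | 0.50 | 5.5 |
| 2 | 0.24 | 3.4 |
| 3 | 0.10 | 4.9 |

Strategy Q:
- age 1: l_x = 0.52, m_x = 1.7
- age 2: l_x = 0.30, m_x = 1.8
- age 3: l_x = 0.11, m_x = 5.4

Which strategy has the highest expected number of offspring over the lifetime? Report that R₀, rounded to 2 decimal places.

Strategy P: R₀ = 0.50×5.5 + 0.24×3.4 + 0.10×4.9 = 4.0560
Strategy Q: R₀ = 0.52×1.7 + 0.30×1.8 + 0.11×5.4 = 2.0180
Highest R₀: strategy P with 4.0560.

4.06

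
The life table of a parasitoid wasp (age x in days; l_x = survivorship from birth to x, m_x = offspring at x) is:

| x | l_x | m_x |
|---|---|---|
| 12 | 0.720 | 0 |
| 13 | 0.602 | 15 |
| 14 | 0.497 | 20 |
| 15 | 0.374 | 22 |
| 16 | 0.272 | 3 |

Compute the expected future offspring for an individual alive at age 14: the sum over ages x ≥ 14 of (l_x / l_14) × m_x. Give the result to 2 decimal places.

38.20

l_14 = 0.497. Conditional survival from age 14 to x is l_x / l_14.
  x=14: (0.497/0.497) × 20 = 20.0000
  x=15: (0.374/0.497) × 22 = 16.5553
  x=16: (0.272/0.497) × 3 = 1.6419
Sum = 20.0000 + 16.5553 + 1.6419 = 38.1972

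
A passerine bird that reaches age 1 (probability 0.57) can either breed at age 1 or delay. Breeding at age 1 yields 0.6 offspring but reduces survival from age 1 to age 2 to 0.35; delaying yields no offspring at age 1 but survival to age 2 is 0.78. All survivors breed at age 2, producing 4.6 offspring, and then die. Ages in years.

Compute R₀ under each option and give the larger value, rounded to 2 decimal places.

2.05

breed at age 1: R₀ = 0.57 × (0.6 + 0.35 × 4.6) = 0.57 × 2.2100 = 1.2597
delay to age 2: R₀ = 0.57 × (0.78 × 4.6) = 0.57 × 3.5880 = 2.0452
Higher: delay to age 2 (2.0452).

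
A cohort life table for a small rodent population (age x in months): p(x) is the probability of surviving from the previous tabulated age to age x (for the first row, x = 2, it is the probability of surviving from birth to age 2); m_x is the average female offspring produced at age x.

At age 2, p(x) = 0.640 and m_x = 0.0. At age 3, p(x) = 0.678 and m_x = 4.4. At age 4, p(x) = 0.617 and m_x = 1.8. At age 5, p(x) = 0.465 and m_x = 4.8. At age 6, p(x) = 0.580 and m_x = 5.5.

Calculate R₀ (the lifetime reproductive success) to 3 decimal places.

Survivorship from birth: l_x = p_2·p_3·…·p_x.
  l_2 = 0.64000
  l_3 = 0.43392
  l_4 = 0.26773
  l_5 = 0.12449
  l_6 = 0.07221
R₀ = Σ l_x m_x:
  age 2: 0.64000 × 0.0 = 0.0000
  age 3: 0.43392 × 4.4 = 1.9092
  age 4: 0.26773 × 1.8 = 0.4819
  age 5: 0.12449 × 4.8 = 0.5976
  age 6: 0.07221 × 5.5 = 0.3972
R₀ = 0.0000 + 1.9092 + 0.4819 + 0.5976 + 0.3972 = 3.3859

3.386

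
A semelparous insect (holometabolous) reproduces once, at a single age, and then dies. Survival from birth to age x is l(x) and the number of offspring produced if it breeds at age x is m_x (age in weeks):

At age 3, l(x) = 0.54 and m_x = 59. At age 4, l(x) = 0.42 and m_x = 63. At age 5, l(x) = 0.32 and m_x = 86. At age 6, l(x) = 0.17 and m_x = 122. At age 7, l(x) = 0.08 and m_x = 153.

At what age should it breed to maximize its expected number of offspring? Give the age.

3

Expected offspring if breeding at age x = l(x) × m_x:
  age 3: 0.54 × 59 = 31.860
  age 4: 0.42 × 63 = 26.460
  age 5: 0.32 × 86 = 27.520
  age 6: 0.17 × 122 = 20.740
  age 7: 0.08 × 153 = 12.240
Maximum at age 3 (31.860).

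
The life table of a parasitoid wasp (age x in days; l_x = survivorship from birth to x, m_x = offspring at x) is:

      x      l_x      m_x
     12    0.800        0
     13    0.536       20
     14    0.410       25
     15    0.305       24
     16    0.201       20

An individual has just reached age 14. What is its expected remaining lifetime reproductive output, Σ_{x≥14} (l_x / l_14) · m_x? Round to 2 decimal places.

52.66

l_14 = 0.410. Conditional survival from age 14 to x is l_x / l_14.
  x=14: (0.410/0.410) × 25 = 25.0000
  x=15: (0.305/0.410) × 24 = 17.8537
  x=16: (0.201/0.410) × 20 = 9.8049
Sum = 25.0000 + 17.8537 + 9.8049 = 52.6585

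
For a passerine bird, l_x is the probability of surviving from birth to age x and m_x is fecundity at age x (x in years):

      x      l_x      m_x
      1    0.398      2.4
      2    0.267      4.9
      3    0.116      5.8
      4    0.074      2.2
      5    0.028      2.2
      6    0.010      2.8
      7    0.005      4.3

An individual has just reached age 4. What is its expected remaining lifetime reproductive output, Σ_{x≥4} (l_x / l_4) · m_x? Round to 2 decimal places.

l_4 = 0.074. Conditional survival from age 4 to x is l_x / l_4.
  x=4: (0.074/0.074) × 2.2 = 2.2000
  x=5: (0.028/0.074) × 2.2 = 0.8324
  x=6: (0.010/0.074) × 2.8 = 0.3784
  x=7: (0.005/0.074) × 4.3 = 0.2905
Sum = 2.2000 + 0.8324 + 0.3784 + 0.2905 = 3.7014

3.70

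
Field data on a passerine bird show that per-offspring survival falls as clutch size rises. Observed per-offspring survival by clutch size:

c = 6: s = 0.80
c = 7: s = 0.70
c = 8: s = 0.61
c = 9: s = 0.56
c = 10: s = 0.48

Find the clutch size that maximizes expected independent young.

9

Expected independent young = c × s(c):
  c=6: 6 × 0.80 = 4.800
  c=7: 7 × 0.70 = 4.900
  c=8: 8 × 0.61 = 4.880
  c=9: 9 × 0.56 = 5.040
  c=10: 10 × 0.48 = 4.800
Maximum at c = 9 (5.040 independent young).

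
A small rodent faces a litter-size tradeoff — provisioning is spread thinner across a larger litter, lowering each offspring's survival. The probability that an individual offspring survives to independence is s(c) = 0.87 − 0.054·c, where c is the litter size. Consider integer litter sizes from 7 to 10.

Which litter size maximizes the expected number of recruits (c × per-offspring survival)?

8

Expected recruits = c × s(c):
  c=7: 7 × 0.492 = 3.444
  c=8: 8 × 0.438 = 3.504
  c=9: 9 × 0.384 = 3.456
  c=10: 10 × 0.330 = 3.300
Maximum at c = 8 (3.504 recruits).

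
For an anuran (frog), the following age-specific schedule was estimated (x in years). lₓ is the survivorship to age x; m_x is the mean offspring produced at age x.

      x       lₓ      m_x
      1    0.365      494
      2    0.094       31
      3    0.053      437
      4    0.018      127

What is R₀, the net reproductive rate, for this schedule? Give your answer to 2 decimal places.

R₀ = Σ lₓ m_x:
  age 1: 0.365 × 494 = 180.3100
  age 2: 0.094 × 31 = 2.9140
  age 3: 0.053 × 437 = 23.1610
  age 4: 0.018 × 127 = 2.2860
R₀ = 180.3100 + 2.9140 + 23.1610 + 2.2860 = 208.6710

208.67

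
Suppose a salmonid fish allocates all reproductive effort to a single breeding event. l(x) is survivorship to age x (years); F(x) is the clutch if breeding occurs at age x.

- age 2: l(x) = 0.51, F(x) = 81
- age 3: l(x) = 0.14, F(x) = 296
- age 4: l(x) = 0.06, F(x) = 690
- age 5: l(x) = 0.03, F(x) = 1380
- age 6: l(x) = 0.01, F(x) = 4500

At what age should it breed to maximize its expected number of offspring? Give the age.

6

Expected offspring if breeding at age x = l(x) × F(x):
  age 2: 0.51 × 81 = 41.310
  age 3: 0.14 × 296 = 41.440
  age 4: 0.06 × 690 = 41.400
  age 5: 0.03 × 1380 = 41.400
  age 6: 0.01 × 4500 = 45.000
Maximum at age 6 (45.000).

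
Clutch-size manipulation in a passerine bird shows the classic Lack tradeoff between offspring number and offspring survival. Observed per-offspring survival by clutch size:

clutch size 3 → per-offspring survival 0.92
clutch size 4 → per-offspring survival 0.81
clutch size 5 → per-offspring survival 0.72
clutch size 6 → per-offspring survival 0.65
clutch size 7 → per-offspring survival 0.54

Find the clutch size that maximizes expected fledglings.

6

Expected fledglings = c × s(c):
  c=3: 3 × 0.92 = 2.760
  c=4: 4 × 0.81 = 3.240
  c=5: 5 × 0.72 = 3.600
  c=6: 6 × 0.65 = 3.900
  c=7: 7 × 0.54 = 3.780
Maximum at c = 6 (3.900 fledglings).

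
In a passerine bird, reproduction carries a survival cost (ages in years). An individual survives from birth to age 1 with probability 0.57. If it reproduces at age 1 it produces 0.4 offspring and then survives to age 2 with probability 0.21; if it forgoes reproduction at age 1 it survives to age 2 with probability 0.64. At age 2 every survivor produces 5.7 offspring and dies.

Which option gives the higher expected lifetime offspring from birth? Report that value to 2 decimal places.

breed at age 1: R₀ = 0.57 × (0.4 + 0.21 × 5.7) = 0.57 × 1.5970 = 0.9103
delay to age 2: R₀ = 0.57 × (0.64 × 5.7) = 0.57 × 3.6480 = 2.0794
Higher: delay to age 2 (2.0794).

2.08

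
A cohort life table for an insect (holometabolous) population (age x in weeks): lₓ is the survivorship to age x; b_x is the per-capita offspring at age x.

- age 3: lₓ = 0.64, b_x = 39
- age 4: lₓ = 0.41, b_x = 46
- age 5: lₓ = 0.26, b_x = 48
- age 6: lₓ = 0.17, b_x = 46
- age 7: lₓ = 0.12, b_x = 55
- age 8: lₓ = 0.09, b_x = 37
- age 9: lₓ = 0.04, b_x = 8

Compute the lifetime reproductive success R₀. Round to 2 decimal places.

74.37

R₀ = Σ lₓ b_x:
  age 3: 0.64 × 39 = 24.9600
  age 4: 0.41 × 46 = 18.8600
  age 5: 0.26 × 48 = 12.4800
  age 6: 0.17 × 46 = 7.8200
  age 7: 0.12 × 55 = 6.6000
  age 8: 0.09 × 37 = 3.3300
  age 9: 0.04 × 8 = 0.3200
R₀ = 24.9600 + 18.8600 + 12.4800 + 7.8200 + 6.6000 + 3.3300 + 0.3200 = 74.3700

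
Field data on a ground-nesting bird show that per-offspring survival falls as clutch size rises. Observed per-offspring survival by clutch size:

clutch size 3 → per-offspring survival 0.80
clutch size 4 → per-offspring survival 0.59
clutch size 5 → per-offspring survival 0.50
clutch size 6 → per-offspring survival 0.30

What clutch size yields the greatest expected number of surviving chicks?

Expected surviving chicks = c × s(c):
  c=3: 3 × 0.80 = 2.400
  c=4: 4 × 0.59 = 2.360
  c=5: 5 × 0.50 = 2.500
  c=6: 6 × 0.30 = 1.800
Maximum at c = 5 (2.500 surviving chicks).

5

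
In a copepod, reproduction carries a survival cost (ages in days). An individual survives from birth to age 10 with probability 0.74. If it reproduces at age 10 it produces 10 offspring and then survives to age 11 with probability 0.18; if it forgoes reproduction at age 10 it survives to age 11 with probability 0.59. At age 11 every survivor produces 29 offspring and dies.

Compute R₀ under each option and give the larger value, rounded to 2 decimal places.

breed at age 10: R₀ = 0.74 × (10 + 0.18 × 29) = 0.74 × 15.2200 = 11.2628
delay to age 11: R₀ = 0.74 × (0.59 × 29) = 0.74 × 17.1100 = 12.6614
Higher: delay to age 11 (12.6614).

12.66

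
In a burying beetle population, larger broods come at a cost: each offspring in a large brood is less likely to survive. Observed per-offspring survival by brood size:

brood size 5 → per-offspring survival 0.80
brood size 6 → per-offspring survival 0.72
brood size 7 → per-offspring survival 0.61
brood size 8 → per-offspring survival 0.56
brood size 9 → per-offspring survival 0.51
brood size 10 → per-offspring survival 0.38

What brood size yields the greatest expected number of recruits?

9

Expected recruits = c × s(c):
  c=5: 5 × 0.80 = 4.000
  c=6: 6 × 0.72 = 4.320
  c=7: 7 × 0.61 = 4.270
  c=8: 8 × 0.56 = 4.480
  c=9: 9 × 0.51 = 4.590
  c=10: 10 × 0.38 = 3.800
Maximum at c = 9 (4.590 recruits).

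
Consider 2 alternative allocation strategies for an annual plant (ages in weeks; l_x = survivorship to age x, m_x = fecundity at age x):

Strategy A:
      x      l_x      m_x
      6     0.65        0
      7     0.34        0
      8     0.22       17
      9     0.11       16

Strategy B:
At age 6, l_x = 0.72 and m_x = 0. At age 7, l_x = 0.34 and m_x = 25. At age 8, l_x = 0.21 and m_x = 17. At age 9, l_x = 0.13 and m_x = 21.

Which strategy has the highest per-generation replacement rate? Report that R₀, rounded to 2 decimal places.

14.80

Strategy A: R₀ = 0.65×0 + 0.34×0 + 0.22×17 + 0.11×16 = 5.5000
Strategy B: R₀ = 0.72×0 + 0.34×25 + 0.21×17 + 0.13×21 = 14.8000
Highest R₀: strategy B with 14.8000.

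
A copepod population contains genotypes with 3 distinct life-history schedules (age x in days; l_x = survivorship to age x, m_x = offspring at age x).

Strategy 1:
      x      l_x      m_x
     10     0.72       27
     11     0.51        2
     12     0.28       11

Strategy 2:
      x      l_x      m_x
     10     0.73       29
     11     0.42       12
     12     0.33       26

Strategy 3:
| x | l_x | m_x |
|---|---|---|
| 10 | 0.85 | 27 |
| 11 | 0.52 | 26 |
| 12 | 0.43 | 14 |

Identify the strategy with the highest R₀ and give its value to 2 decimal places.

Strategy 1: R₀ = 0.72×27 + 0.51×2 + 0.28×11 = 23.5400
Strategy 2: R₀ = 0.73×29 + 0.42×12 + 0.33×26 = 34.7900
Strategy 3: R₀ = 0.85×27 + 0.52×26 + 0.43×14 = 42.4900
Highest R₀: strategy 3 with 42.4900.

42.49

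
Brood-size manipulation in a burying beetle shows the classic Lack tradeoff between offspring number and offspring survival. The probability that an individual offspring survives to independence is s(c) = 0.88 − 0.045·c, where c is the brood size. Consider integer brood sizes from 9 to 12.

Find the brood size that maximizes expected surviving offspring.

Expected surviving offspring = c × s(c):
  c=9: 9 × 0.475 = 4.275
  c=10: 10 × 0.430 = 4.300
  c=11: 11 × 0.385 = 4.235
  c=12: 12 × 0.340 = 4.080
Maximum at c = 10 (4.300 surviving offspring).

10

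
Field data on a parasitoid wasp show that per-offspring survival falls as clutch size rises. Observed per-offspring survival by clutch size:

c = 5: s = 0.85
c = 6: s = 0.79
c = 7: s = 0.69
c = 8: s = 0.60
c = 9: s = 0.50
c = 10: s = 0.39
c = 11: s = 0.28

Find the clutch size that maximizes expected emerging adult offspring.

7

Expected emerging adult offspring = c × s(c):
  c=5: 5 × 0.85 = 4.250
  c=6: 6 × 0.79 = 4.740
  c=7: 7 × 0.69 = 4.830
  c=8: 8 × 0.60 = 4.800
  c=9: 9 × 0.50 = 4.500
  c=10: 10 × 0.39 = 3.900
  c=11: 11 × 0.28 = 3.080
Maximum at c = 7 (4.830 emerging adult offspring).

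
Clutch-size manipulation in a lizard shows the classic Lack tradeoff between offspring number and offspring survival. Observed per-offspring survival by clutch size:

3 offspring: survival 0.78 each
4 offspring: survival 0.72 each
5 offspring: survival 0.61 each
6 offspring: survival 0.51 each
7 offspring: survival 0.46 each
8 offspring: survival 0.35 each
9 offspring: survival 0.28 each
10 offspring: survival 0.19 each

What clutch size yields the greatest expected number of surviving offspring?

Expected surviving offspring = c × s(c):
  c=3: 3 × 0.78 = 2.340
  c=4: 4 × 0.72 = 2.880
  c=5: 5 × 0.61 = 3.050
  c=6: 6 × 0.51 = 3.060
  c=7: 7 × 0.46 = 3.220
  c=8: 8 × 0.35 = 2.800
  c=9: 9 × 0.28 = 2.520
  c=10: 10 × 0.19 = 1.900
Maximum at c = 7 (3.220 surviving offspring).

7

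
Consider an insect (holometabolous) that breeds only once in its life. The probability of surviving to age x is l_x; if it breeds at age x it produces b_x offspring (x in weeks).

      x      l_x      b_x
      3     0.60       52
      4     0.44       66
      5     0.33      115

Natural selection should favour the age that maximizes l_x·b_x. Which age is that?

Expected offspring if breeding at age x = l_x × b_x:
  age 3: 0.60 × 52 = 31.200
  age 4: 0.44 × 66 = 29.040
  age 5: 0.33 × 115 = 37.950
Maximum at age 5 (37.950).

5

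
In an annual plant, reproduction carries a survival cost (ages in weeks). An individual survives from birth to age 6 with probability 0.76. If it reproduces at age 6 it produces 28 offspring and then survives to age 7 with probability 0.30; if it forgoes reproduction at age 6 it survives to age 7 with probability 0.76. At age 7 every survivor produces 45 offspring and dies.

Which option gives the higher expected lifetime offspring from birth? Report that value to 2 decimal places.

31.54

breed at age 6: R₀ = 0.76 × (28 + 0.30 × 45) = 0.76 × 41.5000 = 31.5400
delay to age 7: R₀ = 0.76 × (0.76 × 45) = 0.76 × 34.2000 = 25.9920
Higher: breed at age 6 (31.5400).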